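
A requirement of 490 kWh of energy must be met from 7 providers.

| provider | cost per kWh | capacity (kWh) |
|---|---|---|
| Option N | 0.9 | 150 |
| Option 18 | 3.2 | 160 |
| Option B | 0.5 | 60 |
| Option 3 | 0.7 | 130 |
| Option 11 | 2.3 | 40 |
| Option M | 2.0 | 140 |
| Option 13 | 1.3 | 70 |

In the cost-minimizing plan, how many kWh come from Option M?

Fill from the cheapest provider first.
Take 60 from Option B at 0.5 → need 430 more.
Option 3 at 0.7: take all 130 kWh → 300 still needed.
Option N at 0.9: take all 150 kWh → 150 still needed.
Take 70 from Option 13 at 1.3 → need 80 more.
Option M (2.0): take the remaining 80 → done.
Option 11, Option 18: unused.

80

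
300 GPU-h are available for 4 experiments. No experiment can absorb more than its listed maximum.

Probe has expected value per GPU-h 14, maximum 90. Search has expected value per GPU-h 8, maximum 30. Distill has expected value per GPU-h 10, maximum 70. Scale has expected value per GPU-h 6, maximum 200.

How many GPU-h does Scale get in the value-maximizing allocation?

110

Highest expected value per GPU-h first: Probe 14 > Distill 10 > Search 8 > Scale 6.
Probe takes 90 to reach its cap of 90 → 210 left.
Distill takes 70 to reach its cap of 70 → 140 left.
Search takes 30 to reach its cap of 30 → 110 left.
Scale has room for 200 but only 110 remain, so it gets 110.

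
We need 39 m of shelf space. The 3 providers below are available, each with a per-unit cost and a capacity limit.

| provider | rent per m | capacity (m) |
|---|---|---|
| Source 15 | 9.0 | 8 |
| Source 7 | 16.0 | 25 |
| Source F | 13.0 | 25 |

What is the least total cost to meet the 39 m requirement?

493

Use providers in increasing cost order.
Source 15 at 9.0: take all 8 m → 31 still needed.
Source F (13.0): use full 25 → 6 m to go.
Source 7 (16.0): take the remaining 6 → done.
Cost = 8×9.0 + 25×13.0 + 6×16.0 = 493.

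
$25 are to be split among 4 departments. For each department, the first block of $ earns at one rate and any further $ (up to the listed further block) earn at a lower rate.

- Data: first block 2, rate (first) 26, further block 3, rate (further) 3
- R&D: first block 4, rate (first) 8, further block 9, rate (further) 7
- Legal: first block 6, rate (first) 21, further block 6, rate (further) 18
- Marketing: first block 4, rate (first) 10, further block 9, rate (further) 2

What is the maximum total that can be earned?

Rank every tier by rate: Data/T1 26 > Legal/T1 21 > Legal/T2 18 > Marketing/T1 10 > R&D/T1 8 > R&D/T2 7 > Data/T2 3 > Marketing/T2 2.
Fill Data T1 block (2 at 26) ; 23 left.
Fill Legal T1 block (6 at 21) ; 17 left.
Legal T2 at 18: fill all 6 ; 11 left.
Marketing T1 at 10: fill all 4 ; 7 left.
R&D T1 at 8: fill all 4 ; 3 left.
3 remain; put them into R&D T2 at 7.
Total = 26×2 + 21×6 + 18×6 + 10×4 + 8×4 + 7×3 = 379.

379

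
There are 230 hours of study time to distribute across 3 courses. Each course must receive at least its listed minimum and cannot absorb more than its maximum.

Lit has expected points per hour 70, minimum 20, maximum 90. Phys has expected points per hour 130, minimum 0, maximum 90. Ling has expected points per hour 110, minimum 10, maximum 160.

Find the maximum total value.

26300

Meeting every minimum uses 20+0+10 = 30 hours, leaving 200.
Rank by expected points per hour: Phys 130 > Ling 110 > Lit 70.
Give Phys 90 more to hit its cap of 90 ; 110 left.
Ling: +110 (room for 150) → 120. Pool exhausted.
Total = 70×20 + 130×90 + 110×120 = 26300.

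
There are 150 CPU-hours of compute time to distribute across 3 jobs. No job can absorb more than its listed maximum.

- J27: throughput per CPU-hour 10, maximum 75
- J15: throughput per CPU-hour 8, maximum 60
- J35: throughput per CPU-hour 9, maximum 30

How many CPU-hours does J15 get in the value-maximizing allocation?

Rank by throughput per CPU-hour: J27 10 > J35 9 > J15 8.
J27: +75 to 75 (cap) → 75 left.
J35: +30 to 30 (cap) → 45 left.
J15 has room for 60 but only 45 remain, so it gets 45.

45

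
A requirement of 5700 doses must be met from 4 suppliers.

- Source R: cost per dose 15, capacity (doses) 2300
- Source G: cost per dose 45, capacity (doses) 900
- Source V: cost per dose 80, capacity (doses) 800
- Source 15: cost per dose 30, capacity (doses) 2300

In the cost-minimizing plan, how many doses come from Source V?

200

Fill from the cheapest supplier first.
Source R (15): use full 2300 — 3400 doses to go.
Take 2300 from Source 15 at 30 — need 1100 more.
Source G (45): use full 900 — 200 doses to go.
Source V (80): take the remaining 200 — done.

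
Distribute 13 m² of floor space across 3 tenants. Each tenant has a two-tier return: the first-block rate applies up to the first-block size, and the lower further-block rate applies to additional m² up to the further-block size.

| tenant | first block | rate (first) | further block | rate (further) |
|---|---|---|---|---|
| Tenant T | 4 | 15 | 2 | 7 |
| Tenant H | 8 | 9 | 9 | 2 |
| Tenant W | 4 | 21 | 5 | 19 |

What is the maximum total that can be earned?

Treat each block as its own option and order by rate: Tenant W/tier1 21 > Tenant W/tier2 19 > Tenant T/tier1 15 > Tenant H/tier1 9 > Tenant T/tier2 7 > Tenant H/tier2 2.
Tenant W/tier1 (21): +4 ; 9 left.
Tenant W tier2 at 19: fill all 5 ; 4 left.
Fill Tenant T tier1 block (4 at 15) ; 0 left.
Total = 21×4 + 19×5 + 15×4 = 239.

239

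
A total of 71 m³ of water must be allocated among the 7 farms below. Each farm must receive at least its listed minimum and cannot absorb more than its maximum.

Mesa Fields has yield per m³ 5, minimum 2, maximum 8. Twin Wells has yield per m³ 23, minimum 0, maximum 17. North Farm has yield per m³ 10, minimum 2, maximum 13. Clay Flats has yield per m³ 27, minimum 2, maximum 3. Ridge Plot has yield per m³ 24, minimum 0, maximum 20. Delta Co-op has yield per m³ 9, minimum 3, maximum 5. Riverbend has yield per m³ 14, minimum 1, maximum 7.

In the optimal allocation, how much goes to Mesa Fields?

Meeting every minimum uses 2+0+2+2+0+3+1 = 10 m³, leaving 61.
Order the farms by yield per m³: Clay Flats 27 > Ridge Plot 24 > Twin Wells 23 > Riverbend 14 > North Farm 10 > Delta Co-op 9 > Mesa Fields 5.
Clay Flats: +1 to 3 (cap) → 60 left.
Ridge Plot: +20 to 20 (cap) → 40 left.
Twin Wells: +17 to 17 (cap) → 23 left.
Riverbend takes 6 more to reach its cap of 7 → 17 left.
North Farm: +11 to 13 (cap) → 6 left.
Give Delta Co-op 2 more to hit its cap of 5 → 4 left.
Mesa Fields: +4 (room for 6) → 6. Pool exhausted.

6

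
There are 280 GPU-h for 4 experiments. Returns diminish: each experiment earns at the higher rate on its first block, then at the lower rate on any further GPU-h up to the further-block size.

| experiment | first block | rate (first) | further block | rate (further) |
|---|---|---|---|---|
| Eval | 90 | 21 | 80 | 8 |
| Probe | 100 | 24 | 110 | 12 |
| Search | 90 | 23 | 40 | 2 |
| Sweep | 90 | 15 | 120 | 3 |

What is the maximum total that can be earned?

6360

Treat each block as its own option and order by rate: Probe/first 24 > Search/first 23 > Eval/first 21 > Sweep/first 15 > Probe/second 12 > Eval/second 8 > Sweep/second 3 > Search/second 2.
Fill Probe first block (100 at 24) ; 180 left.
Fill Search first block (90 at 23) ; 90 left.
Fill Eval first block (90 at 21) ; 0 left.
Total = 24×100 + 23×90 + 21×90 = 6360.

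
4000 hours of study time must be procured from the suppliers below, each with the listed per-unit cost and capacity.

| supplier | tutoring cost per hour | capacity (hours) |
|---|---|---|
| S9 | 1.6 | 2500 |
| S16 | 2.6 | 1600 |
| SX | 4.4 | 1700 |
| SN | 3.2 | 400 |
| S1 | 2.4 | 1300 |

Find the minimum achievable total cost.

7640

Use suppliers in increasing cost order.
S9 (1.6): use full 2500 → 1500 hours to go.
S1 at 2.4: take all 1300 hours → 200 still needed.
Take 200 from S16 at 2.6 to finish.
SN, SX: unused.
Cost = 2500×1.6 + 1300×2.4 + 200×2.6 = 7640.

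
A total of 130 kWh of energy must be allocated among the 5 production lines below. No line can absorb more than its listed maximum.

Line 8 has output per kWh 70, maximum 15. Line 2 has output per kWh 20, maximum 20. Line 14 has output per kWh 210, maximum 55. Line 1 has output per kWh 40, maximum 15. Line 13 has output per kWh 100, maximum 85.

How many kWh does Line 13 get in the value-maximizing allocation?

Rank by output per kWh: Line 14 210 > Line 13 100 > Line 8 70 > Line 1 40 > Line 2 20.
Give Line 14 55 to hit its cap of 55 — 75 left.
Line 13 has room for 85 but only 75 remain, so it gets 75.

75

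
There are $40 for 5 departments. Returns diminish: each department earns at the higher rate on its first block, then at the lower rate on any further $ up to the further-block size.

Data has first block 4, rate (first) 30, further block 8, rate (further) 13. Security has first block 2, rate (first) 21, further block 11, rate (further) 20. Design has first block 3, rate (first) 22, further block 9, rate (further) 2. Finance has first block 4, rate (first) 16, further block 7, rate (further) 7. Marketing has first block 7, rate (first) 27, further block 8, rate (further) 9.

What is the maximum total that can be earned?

814

Rank every tier by rate: Data/T1 30 > Marketing/T1 27 > Design/T1 22 > Security/T1 21 > Security/T2 20 > Finance/T1 16 > Data/T2 13 > Marketing/T2 9 > Finance/T2 7 > Design/T2 2.
Data T1 at 30: fill all 4 — 36 left.
Fill Marketing T1 block (7 at 27) — 29 left.
Design T1 at 22: fill all 3 — 26 left.
Security/T1 (21): +2 — 24 left.
Security T2 at 20: fill all 11 — 13 left.
Finance/T1 (16): +4 — 9 left.
Fill Data T2 block (8 at 13) — 1 left.
1 remain; put them into Marketing T2 at 9.
Total = 30×4 + 27×7 + 22×3 + 21×2 + 20×11 + 16×4 + 13×8 + 9×1 = 814.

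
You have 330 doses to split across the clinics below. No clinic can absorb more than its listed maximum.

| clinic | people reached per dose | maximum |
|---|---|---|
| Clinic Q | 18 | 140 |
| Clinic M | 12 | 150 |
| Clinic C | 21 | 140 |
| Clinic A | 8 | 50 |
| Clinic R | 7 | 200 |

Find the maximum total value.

6060

Order the clinics by people reached per dose: Clinic C 21 > Clinic Q 18 > Clinic M 12 > Clinic A 8 > Clinic R 7.
Clinic C takes 140 to reach its cap of 140 ; 190 left.
Clinic Q takes 140 to reach its cap of 140 ; 50 left.
Clinic M has room for 150 but only 50 remain, so it gets 50.
Total = 18×140 + 12×50 + 21×140 = 6060.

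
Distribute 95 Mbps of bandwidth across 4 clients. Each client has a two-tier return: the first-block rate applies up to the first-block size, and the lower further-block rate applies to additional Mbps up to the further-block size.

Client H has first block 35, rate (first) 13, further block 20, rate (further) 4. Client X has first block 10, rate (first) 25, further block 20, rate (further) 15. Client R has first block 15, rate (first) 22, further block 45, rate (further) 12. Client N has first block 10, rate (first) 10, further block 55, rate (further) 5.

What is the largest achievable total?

1515

Treat each block as its own option and order by rate: Client X/T1 25 > Client R/T1 22 > Client X/T2 15 > Client H/T1 13 > Client R/T2 12 > Client N/T1 10 > Client N/T2 5 > Client H/T2 4.
Client X/T1 (25): +10 — 85 left.
Fill Client R T1 block (15 at 22) — 70 left.
Client X T2 at 15: fill all 20 — 50 left.
Client H T1 at 13: fill all 35 — 15 left.
Client R/T2: +15 of 45 at 12; pool empty.
Total = 25×10 + 22×15 + 15×20 + 13×35 + 12×15 = 1515.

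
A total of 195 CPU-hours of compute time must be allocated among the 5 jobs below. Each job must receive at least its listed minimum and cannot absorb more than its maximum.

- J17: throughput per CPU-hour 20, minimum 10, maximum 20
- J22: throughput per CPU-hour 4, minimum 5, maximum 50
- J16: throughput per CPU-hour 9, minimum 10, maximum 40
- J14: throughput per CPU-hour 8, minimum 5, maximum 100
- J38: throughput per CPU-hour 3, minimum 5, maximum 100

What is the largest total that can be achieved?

1695

Meeting every minimum uses 10+5+10+5+5 = 35 CPU-hours, leaving 160.
Highest throughput per CPU-hour first: J17 20 > J16 9 > J14 8 > J22 4 > J38 3.
J17 takes 10 more to reach its cap of 20 — 150 left.
J16: +30 to 40 (cap) — 120 left.
Give J14 95 more to hit its cap of 100 — 25 left.
J22 has room for 45 more but only 25 remain, so it gets 30.
Total = 20×20 + 4×30 + 9×40 + 8×100 + 3×5 = 1695.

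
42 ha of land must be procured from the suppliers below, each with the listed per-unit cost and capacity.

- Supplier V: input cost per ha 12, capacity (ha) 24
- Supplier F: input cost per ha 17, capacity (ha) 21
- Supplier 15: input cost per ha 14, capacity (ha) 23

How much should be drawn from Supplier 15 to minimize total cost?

Cheapest first:
Supplier V at 12: take all 24 ha — 18 still needed.
Take 18 from Supplier 15 at 14 to finish.
Supplier F: unused.

18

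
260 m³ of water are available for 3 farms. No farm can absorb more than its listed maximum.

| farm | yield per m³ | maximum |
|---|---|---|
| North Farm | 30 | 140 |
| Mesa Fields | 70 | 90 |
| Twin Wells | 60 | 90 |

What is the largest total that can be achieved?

14100

Rank by yield per m³: Mesa Fields 70 > Twin Wells 60 > North Farm 30.
Mesa Fields: +90 to 90 (cap) ; 170 left.
Twin Wells takes 90 to reach its cap of 90 ; 80 left.
North Farm: +80 (room for 140) → 80. Pool exhausted.
Total = 30×80 + 70×90 + 60×90 = 14100.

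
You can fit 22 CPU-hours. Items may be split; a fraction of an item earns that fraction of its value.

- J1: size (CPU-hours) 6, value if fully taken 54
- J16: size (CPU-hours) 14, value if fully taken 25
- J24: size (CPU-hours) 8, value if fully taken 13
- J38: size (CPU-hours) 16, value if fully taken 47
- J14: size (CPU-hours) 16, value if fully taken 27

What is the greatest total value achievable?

Best value per unit of size first: J1 54/6≈9, J38 47/16≈2.94, J16 25/14≈1.79, J14 27/16≈1.69, J24 13/8≈1.62.
Take all of J1 (6 CPU-hours, value 54) → 16 CPU-hours left.
All 16 CPU-hours of J38 fit (value 47) → 0 remain.
Total value = 101.

101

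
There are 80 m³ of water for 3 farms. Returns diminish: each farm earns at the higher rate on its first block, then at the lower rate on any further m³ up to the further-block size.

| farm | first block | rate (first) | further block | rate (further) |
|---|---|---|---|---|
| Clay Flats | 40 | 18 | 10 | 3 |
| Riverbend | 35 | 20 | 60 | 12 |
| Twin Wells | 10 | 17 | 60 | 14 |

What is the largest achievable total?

Rank every tier by rate: Riverbend/first 20 > Clay Flats/first 18 > Twin Wells/first 17 > Twin Wells/second 14 > Riverbend/second 12 > Clay Flats/second 3.
Riverbend first at 20: fill all 35 ; 45 left.
Fill Clay Flats first block (40 at 18) ; 5 left.
Twin Wells first at 17: only 5 left, fill 5.
Total = 20×35 + 18×40 + 17×5 = 1505.

1505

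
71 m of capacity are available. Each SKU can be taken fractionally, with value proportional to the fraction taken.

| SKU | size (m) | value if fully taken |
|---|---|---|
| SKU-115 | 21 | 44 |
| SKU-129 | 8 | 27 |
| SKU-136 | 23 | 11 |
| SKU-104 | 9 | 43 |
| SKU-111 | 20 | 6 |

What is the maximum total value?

Rank by value-to-size ratio: SKU-104 43/9≈4.78, SKU-129 27/8≈3.38, SKU-115 44/21≈2.1, SKU-136 11/23≈0.478, SKU-111 6/20≈0.3.
SKU-104: take in full, 9 m for value 43 ; 62 left.
SKU-129: take in full, 8 m for value 27 ; 54 left.
All 21 m of SKU-115 fit (value 44) ; 33 remain.
SKU-136: take in full, 23 m for value 11 ; 10 left.
Only 10 m remain; take 10/20 of SKU-111 for value 6×10/20 = 3.
Total value = 128.

128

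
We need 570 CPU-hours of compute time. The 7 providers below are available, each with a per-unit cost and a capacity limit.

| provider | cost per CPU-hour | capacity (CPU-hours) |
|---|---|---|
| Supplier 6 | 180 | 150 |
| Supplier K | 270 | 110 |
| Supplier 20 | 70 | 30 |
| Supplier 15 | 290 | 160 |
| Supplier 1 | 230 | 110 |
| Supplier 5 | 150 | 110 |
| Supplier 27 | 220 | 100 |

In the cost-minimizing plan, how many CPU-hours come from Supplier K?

Cheapest first:
Supplier 20 (70): use full 30 → 540 CPU-hours to go.
Supplier 5 (150): use full 110 → 430 CPU-hours to go.
Take 150 from Supplier 6 at 180 → need 280 more.
Supplier 27 at 220: take all 100 CPU-hours → 180 still needed.
Supplier 1 at 230: take all 110 CPU-hours → 70 still needed.
Supplier K at 270: take 70 of its 110 → requirement met.
Supplier 15: unused.

70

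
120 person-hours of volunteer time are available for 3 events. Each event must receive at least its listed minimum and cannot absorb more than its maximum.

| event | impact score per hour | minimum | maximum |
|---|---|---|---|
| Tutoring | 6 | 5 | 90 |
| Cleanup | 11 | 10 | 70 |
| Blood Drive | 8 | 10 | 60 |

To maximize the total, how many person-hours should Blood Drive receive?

45

Meeting every minimum uses 5+10+10 = 25 person-hours, leaving 95.
Order the events by impact score per hour: Cleanup 11 > Blood Drive 8 > Tutoring 6.
Cleanup: +60 to 70 (cap) ; 35 left.
Only 35 left; Blood Drive takes them to reach 45.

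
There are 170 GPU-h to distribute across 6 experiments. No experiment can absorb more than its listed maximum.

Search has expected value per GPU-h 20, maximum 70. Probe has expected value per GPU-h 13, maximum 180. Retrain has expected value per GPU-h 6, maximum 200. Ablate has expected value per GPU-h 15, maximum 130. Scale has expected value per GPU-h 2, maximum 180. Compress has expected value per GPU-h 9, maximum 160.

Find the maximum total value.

Highest expected value per GPU-h first: Search 20 > Ablate 15 > Probe 13 > Compress 9 > Retrain 6 > Scale 2.
Search takes 70 to reach its cap of 70 → 100 left.
Only 100 left; Ablate takes them to reach 100.
Total = 20×70 + 15×100 = 2900.

2900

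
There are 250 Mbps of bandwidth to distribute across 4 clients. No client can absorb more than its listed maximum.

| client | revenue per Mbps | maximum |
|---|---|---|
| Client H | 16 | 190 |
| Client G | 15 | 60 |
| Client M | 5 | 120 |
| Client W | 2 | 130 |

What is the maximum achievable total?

3940

Highest revenue per Mbps first: Client H 16 > Client G 15 > Client M 5 > Client W 2.
Client H takes 190 to reach its cap of 190 → 60 left.
Client G: +60 to 60 (cap) → 0 left.
Total = 16×190 + 15×60 = 3940.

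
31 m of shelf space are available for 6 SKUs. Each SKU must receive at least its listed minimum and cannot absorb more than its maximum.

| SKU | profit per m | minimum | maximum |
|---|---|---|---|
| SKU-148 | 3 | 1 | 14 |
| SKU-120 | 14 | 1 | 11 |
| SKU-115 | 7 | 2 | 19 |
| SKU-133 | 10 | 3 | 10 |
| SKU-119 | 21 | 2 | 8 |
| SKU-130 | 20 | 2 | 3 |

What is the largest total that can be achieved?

459

Meeting every minimum uses 1+1+2+3+2+2 = 11 m, leaving 20.
Rank by profit per m: SKU-119 21 > SKU-130 20 > SKU-120 14 > SKU-133 10 > SKU-115 7 > SKU-148 3.
SKU-119 takes 6 more to reach its cap of 8 — 14 left.
SKU-130: +1 to 3 (cap) — 13 left.
SKU-120: +10 to 11 (cap) — 3 left.
SKU-133 has room for 7 more but only 3 remain, so it gets 6.
Total = 3×1 + 14×11 + 7×2 + 10×6 + 21×8 + 20×3 = 459.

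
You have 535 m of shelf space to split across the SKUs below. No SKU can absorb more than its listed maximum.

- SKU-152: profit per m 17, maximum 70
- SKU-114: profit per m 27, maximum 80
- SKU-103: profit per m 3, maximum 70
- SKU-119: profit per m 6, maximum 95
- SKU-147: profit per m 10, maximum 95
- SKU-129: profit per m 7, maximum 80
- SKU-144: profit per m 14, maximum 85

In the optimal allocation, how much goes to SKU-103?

Order the SKUs by profit per m: SKU-114 27 > SKU-152 17 > SKU-144 14 > SKU-147 10 > SKU-129 7 > SKU-119 6 > SKU-103 3.
Give SKU-114 80 to hit its cap of 80 — 455 left.
SKU-152 takes 70 to reach its cap of 70 — 385 left.
SKU-144: +85 to 85 (cap) — 300 left.
SKU-147 takes 95 to reach its cap of 95 — 205 left.
SKU-129 takes 80 to reach its cap of 80 — 125 left.
Give SKU-119 95 to hit its cap of 95 — 30 left.
SKU-103 has room for 70 but only 30 remain, so it gets 30.

30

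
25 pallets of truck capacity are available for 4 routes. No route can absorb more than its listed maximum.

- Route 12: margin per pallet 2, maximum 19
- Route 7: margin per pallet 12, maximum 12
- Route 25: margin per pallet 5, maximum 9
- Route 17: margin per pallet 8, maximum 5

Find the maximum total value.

Highest margin per pallet first: Route 7 12 > Route 17 8 > Route 25 5 > Route 12 2.
Route 7: +12 to 12 (cap) → 13 left.
Route 17: +5 to 5 (cap) → 8 left.
Route 25: +8 (room for 9) → 8. Pool exhausted.
Total = 12×12 + 5×8 + 8×5 = 224.

224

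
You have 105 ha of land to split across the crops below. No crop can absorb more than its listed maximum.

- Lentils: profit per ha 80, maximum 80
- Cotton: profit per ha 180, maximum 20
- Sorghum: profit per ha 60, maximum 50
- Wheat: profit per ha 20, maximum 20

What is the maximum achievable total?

Rank by profit per ha: Cotton 180 > Lentils 80 > Sorghum 60 > Wheat 20.
Cotton takes 20 to reach its cap of 20 → 85 left.
Lentils: +80 to 80 (cap) → 5 left.
Sorghum has room for 50 but only 5 remain, so it gets 5.
Total = 80×80 + 180×20 + 60×5 = 10300.

10300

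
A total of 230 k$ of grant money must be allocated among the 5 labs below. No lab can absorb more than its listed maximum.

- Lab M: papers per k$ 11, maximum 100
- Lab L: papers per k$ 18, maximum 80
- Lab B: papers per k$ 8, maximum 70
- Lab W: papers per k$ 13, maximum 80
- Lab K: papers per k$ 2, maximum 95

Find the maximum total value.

Rank by papers per k$: Lab L 18 > Lab W 13 > Lab M 11 > Lab B 8 > Lab K 2.
Lab L takes 80 to reach its cap of 80 → 150 left.
Lab W: +80 to 80 (cap) → 70 left.
Lab M: +70 (room for 100) → 70. Pool exhausted.
Total = 11×70 + 18×80 + 13×80 = 3250.

3250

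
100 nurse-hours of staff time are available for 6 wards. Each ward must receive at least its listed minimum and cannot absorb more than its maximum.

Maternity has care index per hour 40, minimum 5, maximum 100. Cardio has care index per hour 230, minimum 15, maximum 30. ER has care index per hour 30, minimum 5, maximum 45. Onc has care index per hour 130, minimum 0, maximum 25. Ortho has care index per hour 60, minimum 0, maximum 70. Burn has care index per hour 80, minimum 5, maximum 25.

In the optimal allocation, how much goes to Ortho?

Meeting every minimum uses 5+15+5+0+0+5 = 30 nurse-hours, leaving 70.
Rank by care index per hour: Cardio 230 > Onc 130 > Burn 80 > Ortho 60 > Maternity 40 > ER 30.
Cardio: +15 to 30 (cap) ; 55 left.
Onc takes 25 more to reach its cap of 25 ; 30 left.
Burn takes 20 more to reach its cap of 25 ; 10 left.
Only 10 left; Ortho takes them to reach 10.

10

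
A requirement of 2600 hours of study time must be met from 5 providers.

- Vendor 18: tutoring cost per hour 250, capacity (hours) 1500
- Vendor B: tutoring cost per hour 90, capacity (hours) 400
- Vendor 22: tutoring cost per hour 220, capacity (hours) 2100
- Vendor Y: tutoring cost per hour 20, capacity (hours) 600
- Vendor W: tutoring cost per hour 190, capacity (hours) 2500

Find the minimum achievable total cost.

352000

Cheapest first:
Take 600 from Vendor Y at 20 ; need 2000 more.
Vendor B (90): use full 400 ; 1600 hours to go.
Vendor W at 190: take 1600 of its 2500 ; requirement met.
Vendor 22, Vendor 18: unused.
Cost = 600×20 + 400×90 + 1600×190 = 352000.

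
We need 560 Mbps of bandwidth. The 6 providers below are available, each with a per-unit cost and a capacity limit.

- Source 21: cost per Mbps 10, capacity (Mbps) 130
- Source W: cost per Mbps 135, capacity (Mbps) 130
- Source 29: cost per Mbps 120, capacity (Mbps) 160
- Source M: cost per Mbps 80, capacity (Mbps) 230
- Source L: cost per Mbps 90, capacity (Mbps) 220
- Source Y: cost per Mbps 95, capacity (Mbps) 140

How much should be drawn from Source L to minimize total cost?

200

Use providers in increasing cost order.
Source 21 (10): use full 130 — 430 Mbps to go.
Source M (80): use full 230 — 200 Mbps to go.
Source L (90): take the remaining 200 — done.
Source Y, Source 29, Source W: unused.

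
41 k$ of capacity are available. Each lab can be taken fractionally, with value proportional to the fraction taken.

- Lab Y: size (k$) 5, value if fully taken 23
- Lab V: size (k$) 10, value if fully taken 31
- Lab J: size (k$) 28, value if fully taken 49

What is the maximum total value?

Rank by value-to-size ratio: Lab Y 23/5≈4.6, Lab V 31/10≈3.1, Lab J 49/28≈1.75.
Take all of Lab Y (5 k$, value 23) → 36 k$ left.
All 10 k$ of Lab V fit (value 31) → 26 remain.
Only 26 k$ remain; take 26/28 of Lab J for value 49×26/28 = 45.5.
Total value = 99.5.

99.5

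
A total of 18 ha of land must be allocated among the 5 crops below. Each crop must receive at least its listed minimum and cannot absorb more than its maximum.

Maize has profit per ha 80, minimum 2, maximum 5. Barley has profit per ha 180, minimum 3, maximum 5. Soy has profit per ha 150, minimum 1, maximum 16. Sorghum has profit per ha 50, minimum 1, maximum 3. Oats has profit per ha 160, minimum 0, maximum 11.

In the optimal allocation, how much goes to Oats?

Meeting every minimum uses 2+3+1+1+0 = 7 ha, leaving 11.
Highest profit per ha first: Barley 180 > Oats 160 > Soy 150 > Maize 80 > Sorghum 50.
Barley takes 2 more to reach its cap of 5 — 9 left.
Oats has room for 11 more but only 9 remain, so it gets 9.

9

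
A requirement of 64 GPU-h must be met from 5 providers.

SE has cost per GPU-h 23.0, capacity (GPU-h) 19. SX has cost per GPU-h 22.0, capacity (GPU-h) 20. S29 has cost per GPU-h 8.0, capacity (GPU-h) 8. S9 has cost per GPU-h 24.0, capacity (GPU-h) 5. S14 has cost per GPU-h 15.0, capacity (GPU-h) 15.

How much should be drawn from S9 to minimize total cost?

2

Cheapest first:
S29 (8.0): use full 8 ; 56 GPU-h to go.
S14 (15.0): use full 15 ; 41 GPU-h to go.
SX at 22.0: take all 20 GPU-h ; 21 still needed.
Take 19 from SE at 23.0 ; need 2 more.
S9 (24.0): take the remaining 2 ; done.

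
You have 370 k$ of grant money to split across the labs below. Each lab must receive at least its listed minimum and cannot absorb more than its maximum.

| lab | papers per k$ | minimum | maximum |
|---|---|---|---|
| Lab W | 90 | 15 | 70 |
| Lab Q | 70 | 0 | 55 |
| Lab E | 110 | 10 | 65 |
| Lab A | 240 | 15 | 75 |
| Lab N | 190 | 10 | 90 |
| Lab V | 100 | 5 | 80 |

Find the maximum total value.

Meeting every minimum uses 15+0+10+15+10+5 = 55 k$, leaving 315.
Highest papers per k$ first: Lab A 240 > Lab N 190 > Lab E 110 > Lab V 100 > Lab W 90 > Lab Q 70.
Lab A takes 60 more to reach its cap of 75 → 255 left.
Lab N takes 80 more to reach its cap of 90 → 175 left.
Give Lab E 55 more to hit its cap of 65 → 120 left.
Lab V takes 75 more to reach its cap of 80 → 45 left.
Lab W has room for 55 more but only 45 remain, so it gets 60.
Total = 90×60 + 110×65 + 240×75 + 190×90 + 100×80 = 55650.

55650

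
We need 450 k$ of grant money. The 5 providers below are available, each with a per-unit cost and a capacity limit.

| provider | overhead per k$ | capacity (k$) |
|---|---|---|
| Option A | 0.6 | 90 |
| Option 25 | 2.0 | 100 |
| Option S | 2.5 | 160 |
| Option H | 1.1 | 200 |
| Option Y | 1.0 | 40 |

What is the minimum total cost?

Cheapest first:
Option A (0.6): use full 90 ; 360 k$ to go.
Option Y (1.0): use full 40 ; 320 k$ to go.
Option H at 1.1: take all 200 k$ ; 120 still needed.
Option 25 at 2.0: take all 100 k$ ; 20 still needed.
Option S at 2.5: take 20 of its 160 ; requirement met.
Cost = 90×0.6 + 40×1.0 + 200×1.1 + 100×2.0 + 20×2.5 = 564.

564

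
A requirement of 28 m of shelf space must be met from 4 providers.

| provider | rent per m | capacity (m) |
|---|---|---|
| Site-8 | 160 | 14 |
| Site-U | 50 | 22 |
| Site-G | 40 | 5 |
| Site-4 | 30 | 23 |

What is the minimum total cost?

890

Use providers in increasing cost order.
Site-4 (30): use full 23 → 5 m to go.
Site-G (40): use full 5 → 0 m to go.
Site-U, Site-8: unused.
Cost = 23×30 + 5×40 = 890.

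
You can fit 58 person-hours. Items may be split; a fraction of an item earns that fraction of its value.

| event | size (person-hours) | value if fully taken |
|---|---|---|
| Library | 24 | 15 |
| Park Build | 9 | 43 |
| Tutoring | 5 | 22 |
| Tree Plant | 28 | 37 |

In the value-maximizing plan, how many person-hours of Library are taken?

Sort by value density: Park Build 43/9≈4.78, Tutoring 22/5≈4.4, Tree Plant 37/28≈1.32, Library 15/24≈0.625.
Park Build: take in full, 9 person-hours for value 43 ; 49 left.
Take all of Tutoring (5 person-hours, value 22) ; 44 person-hours left.
Take all of Tree Plant (28 person-hours, value 37) ; 16 person-hours left.
Fill the last 16 person-hours with part of Library: 16/24 of it earns 10.

16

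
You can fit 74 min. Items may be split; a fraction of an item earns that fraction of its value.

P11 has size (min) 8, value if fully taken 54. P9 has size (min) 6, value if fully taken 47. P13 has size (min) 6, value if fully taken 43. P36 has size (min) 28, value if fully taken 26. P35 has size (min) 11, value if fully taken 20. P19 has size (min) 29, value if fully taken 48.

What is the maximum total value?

225

Best value per unit of size first: P9 47/6≈7.83, P13 43/6≈7.17, P11 54/8≈6.75, P35 20/11≈1.82, P19 48/29≈1.66, P36 26/28≈0.929.
P9: take in full, 6 min for value 47 — 68 left.
P13: take in full, 6 min for value 43 — 62 left.
Take all of P11 (8 min, value 54) — 54 min left.
All 11 min of P35 fit (value 20) — 43 remain.
Take all of P19 (29 min, value 48) — 14 min left.
Fill the last 14 min with part of P36: 14/28 of it earns 13.
Total value = 225.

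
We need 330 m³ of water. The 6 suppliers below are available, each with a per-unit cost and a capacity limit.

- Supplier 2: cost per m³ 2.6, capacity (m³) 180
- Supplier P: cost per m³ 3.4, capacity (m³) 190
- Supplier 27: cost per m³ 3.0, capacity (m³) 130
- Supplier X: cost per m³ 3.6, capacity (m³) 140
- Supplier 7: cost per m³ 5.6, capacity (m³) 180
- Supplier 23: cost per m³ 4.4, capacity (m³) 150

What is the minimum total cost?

Use suppliers in increasing cost order.
Supplier 2 at 2.6: take all 180 m³ ; 150 still needed.
Take 130 from Supplier 27 at 3.0 ; need 20 more.
Supplier P at 3.4: take 20 of its 190 ; requirement met.
Supplier X, Supplier 23, Supplier 7: unused.
Cost = 180×2.6 + 130×3.0 + 20×3.4 = 926.

926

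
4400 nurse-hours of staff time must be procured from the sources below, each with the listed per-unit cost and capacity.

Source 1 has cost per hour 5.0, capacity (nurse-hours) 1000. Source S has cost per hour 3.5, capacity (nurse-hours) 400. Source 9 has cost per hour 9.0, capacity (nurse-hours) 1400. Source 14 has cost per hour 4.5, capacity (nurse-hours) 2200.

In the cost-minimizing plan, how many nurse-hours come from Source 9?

Use sources in increasing cost order.
Source S (3.5): use full 400 ; 4000 nurse-hours to go.
Source 14 (4.5): use full 2200 ; 1800 nurse-hours to go.
Source 1 at 5.0: take all 1000 nurse-hours ; 800 still needed.
Take 800 from Source 9 at 9.0 to finish.

800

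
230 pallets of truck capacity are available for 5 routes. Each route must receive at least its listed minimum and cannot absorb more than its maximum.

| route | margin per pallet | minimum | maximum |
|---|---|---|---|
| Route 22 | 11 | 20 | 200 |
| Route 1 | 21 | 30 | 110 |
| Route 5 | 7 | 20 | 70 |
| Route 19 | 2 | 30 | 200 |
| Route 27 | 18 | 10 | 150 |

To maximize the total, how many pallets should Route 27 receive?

50

Meeting every minimum uses 20+30+20+30+10 = 110 pallets, leaving 120.
Rank by margin per pallet: Route 1 21 > Route 27 18 > Route 22 11 > Route 5 7 > Route 19 2.
Route 1: +80 to 110 (cap) → 40 left.
Route 27: +40 (room for 140) → 50. Pool exhausted.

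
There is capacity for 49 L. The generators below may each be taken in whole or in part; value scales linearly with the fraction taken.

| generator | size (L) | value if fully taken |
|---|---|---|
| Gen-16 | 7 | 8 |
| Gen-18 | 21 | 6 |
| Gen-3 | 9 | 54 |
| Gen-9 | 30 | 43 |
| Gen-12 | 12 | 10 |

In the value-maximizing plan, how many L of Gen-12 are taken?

3

Rank by value-to-size ratio: Gen-3 54/9≈6, Gen-9 43/30≈1.43, Gen-16 8/7≈1.14, Gen-12 10/12≈0.833, Gen-18 6/21≈0.286.
Take all of Gen-3 (9 L, value 54) ; 40 L left.
All 30 L of Gen-9 fit (value 43) ; 10 remain.
All 7 L of Gen-16 fit (value 8) ; 3 remain.
Fill the last 3 L with part of Gen-12: 3/12 of it earns 2.5.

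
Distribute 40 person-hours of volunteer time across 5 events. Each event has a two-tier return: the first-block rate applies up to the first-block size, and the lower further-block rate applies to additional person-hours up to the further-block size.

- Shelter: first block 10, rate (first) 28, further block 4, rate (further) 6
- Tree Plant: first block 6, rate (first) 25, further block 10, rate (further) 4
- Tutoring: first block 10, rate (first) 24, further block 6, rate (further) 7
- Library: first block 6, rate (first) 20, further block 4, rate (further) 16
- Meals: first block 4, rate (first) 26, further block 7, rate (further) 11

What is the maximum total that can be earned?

958

Rank every tier by rate: Shelter/tier1 28 > Meals/tier1 26 > Tree Plant/tier1 25 > Tutoring/tier1 24 > Library/tier1 20 > Library/tier2 16 > Meals/tier2 11 > Tutoring/tier2 7 > Shelter/tier2 6 > Tree Plant/tier2 4.
Shelter/tier1 (28): +10 — 30 left.
Fill Meals tier1 block (4 at 26) — 26 left.
Fill Tree Plant tier1 block (6 at 25) — 20 left.
Tutoring/tier1 (24): +10 — 10 left.
Fill Library tier1 block (6 at 20) — 4 left.
Library tier2 at 16: fill all 4 — 0 left.
Total = 28×10 + 26×4 + 25×6 + 24×10 + 20×6 + 16×4 = 958.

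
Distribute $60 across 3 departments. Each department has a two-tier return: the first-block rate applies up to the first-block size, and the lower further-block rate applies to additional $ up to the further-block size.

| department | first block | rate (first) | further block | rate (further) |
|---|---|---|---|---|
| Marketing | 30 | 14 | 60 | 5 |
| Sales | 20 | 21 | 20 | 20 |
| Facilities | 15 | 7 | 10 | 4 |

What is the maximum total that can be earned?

Treat each block as its own option and order by rate: Sales/tier1 21 > Sales/tier2 20 > Marketing/tier1 14 > Facilities/tier1 7 > Marketing/tier2 5 > Facilities/tier2 4.
Fill Sales tier1 block (20 at 21) — 40 left.
Sales/tier2 (20): +20 — 20 left.
Marketing tier1 at 14: only 20 left, fill 20.
Total = 21×20 + 20×20 + 14×20 = 1100.

1100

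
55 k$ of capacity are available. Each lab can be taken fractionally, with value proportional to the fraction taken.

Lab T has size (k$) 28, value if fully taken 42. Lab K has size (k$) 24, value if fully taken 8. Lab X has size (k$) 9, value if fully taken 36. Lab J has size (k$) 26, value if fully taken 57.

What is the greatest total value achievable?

123

Rank by value-to-size ratio: Lab X 36/9≈4, Lab J 57/26≈2.19, Lab T 42/28≈1.5, Lab K 8/24≈0.333.
Lab X: take in full, 9 k$ for value 36 → 46 left.
All 26 k$ of Lab J fit (value 57) → 20 remain.
Only 20 k$ remain; take 20/28 of Lab T for value 42×20/28 = 30.
Total value = 123.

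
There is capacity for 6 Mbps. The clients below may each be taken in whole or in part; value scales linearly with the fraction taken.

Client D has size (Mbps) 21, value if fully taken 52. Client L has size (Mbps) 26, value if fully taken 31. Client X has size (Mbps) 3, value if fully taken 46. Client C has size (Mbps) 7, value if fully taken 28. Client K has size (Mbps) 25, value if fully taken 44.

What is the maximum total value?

Sort by value density: Client X 46/3≈15.3, Client C 28/7≈4, Client D 52/21≈2.48, Client K 44/25≈1.76, Client L 31/26≈1.19.
Client X: take in full, 3 Mbps for value 46 ; 3 left.
Only 3 Mbps remain; take 3/7 of Client C for value 28×3/7 = 12.
Total value = 58.

58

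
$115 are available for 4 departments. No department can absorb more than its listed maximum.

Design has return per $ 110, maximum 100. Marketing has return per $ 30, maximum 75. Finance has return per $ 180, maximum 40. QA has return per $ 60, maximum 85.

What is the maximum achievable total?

15450

Order the departments by return per $: Finance 180 > Design 110 > QA 60 > Marketing 30.
Finance: +40 to 40 (cap) ; 75 left.
Only 75 left; Design takes them to reach 75.
Total = 110×75 + 180×40 = 15450.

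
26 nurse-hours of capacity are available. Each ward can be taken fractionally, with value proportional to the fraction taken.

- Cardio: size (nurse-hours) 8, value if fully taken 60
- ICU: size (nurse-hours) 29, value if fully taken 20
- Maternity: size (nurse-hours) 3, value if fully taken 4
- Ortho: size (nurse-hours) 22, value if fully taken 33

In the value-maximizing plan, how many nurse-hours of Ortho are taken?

Best value per unit of size first: Cardio 60/8≈7.5, Ortho 33/22≈1.5, Maternity 4/3≈1.33, ICU 20/29≈0.69.
Take all of Cardio (8 nurse-hours, value 60) → 18 nurse-hours left.
Only 18 nurse-hours remain; take 18/22 of Ortho for value 33×18/22 = 27.

18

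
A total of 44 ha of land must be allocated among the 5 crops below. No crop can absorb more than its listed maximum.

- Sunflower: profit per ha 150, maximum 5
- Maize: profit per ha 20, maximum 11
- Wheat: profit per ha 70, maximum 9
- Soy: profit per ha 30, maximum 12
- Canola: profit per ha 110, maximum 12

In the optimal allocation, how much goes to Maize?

6

Rank by profit per ha: Sunflower 150 > Canola 110 > Wheat 70 > Soy 30 > Maize 20.
Give Sunflower 5 to hit its cap of 5 → 39 left.
Give Canola 12 to hit its cap of 12 → 27 left.
Wheat takes 9 to reach its cap of 9 → 18 left.
Soy: +12 to 12 (cap) → 6 left.
Maize: +6 (room for 11) → 6. Pool exhausted.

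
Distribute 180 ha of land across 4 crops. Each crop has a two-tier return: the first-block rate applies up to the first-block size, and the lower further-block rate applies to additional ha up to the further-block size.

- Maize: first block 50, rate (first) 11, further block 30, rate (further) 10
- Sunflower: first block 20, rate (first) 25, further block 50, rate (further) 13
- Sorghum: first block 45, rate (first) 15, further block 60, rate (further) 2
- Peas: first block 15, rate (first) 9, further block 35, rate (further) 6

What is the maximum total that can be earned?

2525

Treat each block as its own option and order by rate: Sunflower/T1 25 > Sorghum/T1 15 > Sunflower/T2 13 > Maize/T1 11 > Maize/T2 10 > Peas/T1 9 > Peas/T2 6 > Sorghum/T2 2.
Sunflower T1 at 25: fill all 20 → 160 left.
Sorghum T1 at 15: fill all 45 → 115 left.
Sunflower/T2 (13): +50 → 65 left.
Fill Maize T1 block (50 at 11) → 15 left.
Maize/T2: +15 of 30 at 10; pool empty.
Total = 25×20 + 15×45 + 13×50 + 11×50 + 10×15 = 2525.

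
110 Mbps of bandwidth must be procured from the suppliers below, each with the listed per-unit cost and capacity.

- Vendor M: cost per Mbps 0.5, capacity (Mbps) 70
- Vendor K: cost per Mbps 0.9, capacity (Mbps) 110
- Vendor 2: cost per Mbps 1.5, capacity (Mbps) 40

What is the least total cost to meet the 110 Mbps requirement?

71

Cheapest first:
Vendor M at 0.5: take all 70 Mbps → 40 still needed.
Take 40 from Vendor K at 0.9 to finish.
Vendor 2: unused.
Cost = 70×0.5 + 40×0.9 = 71.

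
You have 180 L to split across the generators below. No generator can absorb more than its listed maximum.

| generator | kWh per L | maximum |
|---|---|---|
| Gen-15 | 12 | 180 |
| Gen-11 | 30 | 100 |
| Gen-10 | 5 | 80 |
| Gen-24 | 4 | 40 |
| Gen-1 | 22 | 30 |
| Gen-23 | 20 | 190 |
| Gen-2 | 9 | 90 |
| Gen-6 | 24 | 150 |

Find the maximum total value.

Rank by kWh per L: Gen-11 30 > Gen-6 24 > Gen-1 22 > Gen-23 20 > Gen-15 12 > Gen-2 9 > Gen-10 5 > Gen-24 4.
Gen-11: +100 to 100 (cap) ; 80 left.
Gen-6: +80 (room for 150) → 80. Pool exhausted.
Total = 30×100 + 24×80 = 4920.

4920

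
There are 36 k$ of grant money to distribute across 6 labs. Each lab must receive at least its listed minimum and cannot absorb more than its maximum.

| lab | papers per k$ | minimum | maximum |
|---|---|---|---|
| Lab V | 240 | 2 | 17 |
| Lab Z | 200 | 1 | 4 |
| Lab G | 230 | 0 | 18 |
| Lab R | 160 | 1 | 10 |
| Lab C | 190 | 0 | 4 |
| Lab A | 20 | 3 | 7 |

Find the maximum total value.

7720

Meeting every minimum uses 2+1+0+1+0+3 = 7 k$, leaving 29.
Order the labs by papers per k$: Lab V 240 > Lab G 230 > Lab Z 200 > Lab C 190 > Lab R 160 > Lab A 20.
Lab V takes 15 more to reach its cap of 17 ; 14 left.
Only 14 left; Lab G takes them to reach 14.
Total = 240×17 + 200×1 + 230×14 + 160×1 + 20×3 = 7720.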